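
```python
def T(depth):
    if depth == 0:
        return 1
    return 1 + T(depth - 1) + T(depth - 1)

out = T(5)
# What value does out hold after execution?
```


T(5)
= 1 + T(4) + T(4)
= 1 + 2 * T(4)
T(k) = 2^(k+1) - 1
T(0) = 1
T(1) = 3
T(2) = 7
T(3) = 15
T(4) = 31
T(5) = 2^6 - 1 = 63


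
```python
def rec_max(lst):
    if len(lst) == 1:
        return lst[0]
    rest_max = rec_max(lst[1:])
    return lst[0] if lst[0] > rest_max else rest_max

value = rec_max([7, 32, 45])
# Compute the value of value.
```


rec_max([7, 32, 45])
= compare 7 with rec_max([32, 45])
= compare 32 with rec_max([45])
Base: rec_max([45]) = 45
compare 32 with 45: max = 45
compare 7 with 45: max = 45
= 45


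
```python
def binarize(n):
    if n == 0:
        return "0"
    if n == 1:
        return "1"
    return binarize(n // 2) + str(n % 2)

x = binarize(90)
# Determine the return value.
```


binarize(90)
= binarize(45) + "0"
= binarize(22) + "1" + "0"
= binarize(11) + "0" + "1" + "0"
= binarize(5) + "1" + "0" + "1" + "0"
= binarize(2) + "1" + "1" + "0" + "1" + "0"
= binarize(1) + "0" + "1" + "1" + "0" + "1" + "0"
= "1" + "0" + "1" + "1" + "0" + "1" + "0"
= "1011010"


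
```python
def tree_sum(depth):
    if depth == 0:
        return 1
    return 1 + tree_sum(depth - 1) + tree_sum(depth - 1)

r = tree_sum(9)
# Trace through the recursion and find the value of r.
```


tree_sum(9)
= 1 + tree_sum(8) + tree_sum(8)
= 1 + 2 * tree_sum(8)
tree_sum(k) = 2^(k+1) - 1
tree_sum(0) = 1
tree_sum(1) = 3
tree_sum(2) = 7
tree_sum(3) = 15
tree_sum(4) = 31
tree_sum(9) = 2^10 - 1 = 1023


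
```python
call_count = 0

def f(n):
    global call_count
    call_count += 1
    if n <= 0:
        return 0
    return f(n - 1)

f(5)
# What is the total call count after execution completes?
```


f(5) calls f(4) calls ... calls f(0)
Total calls: 5 + 1 (for base case) = 6


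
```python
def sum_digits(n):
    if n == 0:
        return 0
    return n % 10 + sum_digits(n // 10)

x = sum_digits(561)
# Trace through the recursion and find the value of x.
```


sum_digits(561)
= 1 + sum_digits(56)
= 1 + 6 + sum_digits(5)
= 1 + 6 + 5 + sum_digits(0)
= 1 + 6 + 5 + 0
= 12


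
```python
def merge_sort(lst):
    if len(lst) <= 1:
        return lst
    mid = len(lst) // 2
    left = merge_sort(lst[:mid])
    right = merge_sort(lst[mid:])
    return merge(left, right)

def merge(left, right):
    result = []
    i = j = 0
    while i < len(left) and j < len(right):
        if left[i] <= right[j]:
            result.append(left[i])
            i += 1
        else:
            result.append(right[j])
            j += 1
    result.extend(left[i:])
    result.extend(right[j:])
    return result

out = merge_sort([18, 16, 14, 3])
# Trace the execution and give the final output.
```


merge_sort([18, 16, 14, 3])
Split into [18, 16] and [14, 3]
Left sorted: [16, 18]
Right sorted: [3, 14]
Merge [16, 18] and [3, 14]
= [3, 14, 16, 18]


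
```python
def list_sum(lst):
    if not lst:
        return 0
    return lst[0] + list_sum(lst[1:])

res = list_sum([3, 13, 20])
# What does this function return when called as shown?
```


list_sum([3, 13, 20])
= 3 + list_sum([13, 20])
= 3 + 13 + list_sum([20])
= 3 + 13 + 20 + list_sum([])
= 3 + 13 + 20 + 0
= 36


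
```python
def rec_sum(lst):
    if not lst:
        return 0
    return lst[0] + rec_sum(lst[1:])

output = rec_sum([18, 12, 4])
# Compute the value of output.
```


rec_sum([18, 12, 4])
= 18 + rec_sum([12, 4])
= 18 + 12 + rec_sum([4])
= 18 + 12 + 4 + rec_sum([])
= 18 + 12 + 4 + 0
= 34


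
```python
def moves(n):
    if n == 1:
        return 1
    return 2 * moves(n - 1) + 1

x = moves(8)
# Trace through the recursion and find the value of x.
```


moves(8)
= 2 * moves(7) + 1
= 2 * (2 * moves(6) + 1) + 1
= 2 * (2 * (2 * moves(5) + 1) + 1) + 1
= 2 * (2 * (2 * (2 * moves(4) + 1) + 1) + 1) + 1
= 2 * (2 * (2 * (2 * (2 * moves(3) + 1) + 1) + 1) + 1) + 1
= 2 * (2 * (2 * (2 * (2 * (2 * moves(2) + 1) + 1) + 1) + 1) + 1) + 1
= 2 * (2 * (2 * (2 * (2 * (2 * (2 * moves(1) + 1) + 1) + 1) + 1) + 1) + 1) + 1
Now compute bottom-up:
moves(1) = 1
moves(2) = 2 * 1 + 1 = 3
moves(3) = 2 * 3 + 1 = 7
moves(4) = 2 * 7 + 1 = 15
moves(5) = 2 * 15 + 1 = 31
moves(6) = 2 * 31 + 1 = 63
moves(7) = 2 * 63 + 1 = 127
moves(8) = 2 * 127 + 1 = 255
= 255


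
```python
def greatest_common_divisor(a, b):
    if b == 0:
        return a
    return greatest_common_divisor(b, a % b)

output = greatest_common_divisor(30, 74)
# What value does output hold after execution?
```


greatest_common_divisor(30, 74)
= greatest_common_divisor(74, 30 % 74) = greatest_common_divisor(74, 30)
= greatest_common_divisor(30, 74 % 30) = greatest_common_divisor(30, 14)
= greatest_common_divisor(14, 30 % 14) = greatest_common_divisor(14, 2)
= greatest_common_divisor(2, 14 % 2) = greatest_common_divisor(2, 0)
b == 0, return a = 2


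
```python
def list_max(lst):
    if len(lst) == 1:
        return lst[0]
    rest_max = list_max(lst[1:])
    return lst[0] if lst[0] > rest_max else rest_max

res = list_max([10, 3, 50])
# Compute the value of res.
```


list_max([10, 3, 50])
= compare 10 with list_max([3, 50])
= compare 3 with list_max([50])
Base: list_max([50]) = 50
compare 3 with 50: max = 50
compare 10 with 50: max = 50
= 50


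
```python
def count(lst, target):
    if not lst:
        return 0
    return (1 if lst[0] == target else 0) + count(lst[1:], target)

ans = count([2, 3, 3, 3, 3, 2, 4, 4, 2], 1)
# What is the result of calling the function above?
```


count([2, 3, 3, 3, 3, 2, 4, 4, 2], 1)
lst[0]=2 != 1: 0 + count([3, 3, 3, 3, 2, 4, 4, 2], 1)
lst[0]=3 != 1: 0 + count([3, 3, 3, 2, 4, 4, 2], 1)
lst[0]=3 != 1: 0 + count([3, 3, 2, 4, 4, 2], 1)
lst[0]=3 != 1: 0 + count([3, 2, 4, 4, 2], 1)
lst[0]=3 != 1: 0 + count([2, 4, 4, 2], 1)
lst[0]=2 != 1: 0 + count([4, 4, 2], 1)
lst[0]=4 != 1: 0 + count([4, 2], 1)
lst[0]=4 != 1: 0 + count([2], 1)
lst[0]=2 != 1: 0 + count([], 1)
= 0


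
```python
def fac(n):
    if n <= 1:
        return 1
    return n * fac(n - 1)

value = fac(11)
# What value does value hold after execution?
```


fac(11)
= 11 * fac(10)
= 11 * 10 * fac(9)
= 11 * 10 * 9 * fac(8)
= 11 * 10 * 9 * 8 * fac(7)
= 11 * 10 * 9 * 8 * 7 * fac(6)
= 11 * 10 * 9 * 8 * 7 * 6 * fac(5)
= 11 * 10 * 9 * 8 * 7 * 6 * 5 * fac(4)
= 11 * 10 * 9 * 8 * 7 * 6 * 5 * 4 * fac(3)
= 11 * 10 * 9 * 8 * 7 * 6 * 5 * 4 * 3 * fac(2)
= 11 * 10 * 9 * 8 * 7 * 6 * 5 * 4 * 3 * 2 * fac(1)
= 11 * 10 * 9 * 8 * 7 * 6 * 5 * 4 * 3 * 2 * 1
= 39916800


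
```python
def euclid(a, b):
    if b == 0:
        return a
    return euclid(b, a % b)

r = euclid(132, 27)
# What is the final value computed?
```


euclid(132, 27)
= euclid(27, 132 % 27) = euclid(27, 24)
= euclid(24, 27 % 24) = euclid(24, 3)
= euclid(3, 24 % 3) = euclid(3, 0)
b == 0, return a = 3


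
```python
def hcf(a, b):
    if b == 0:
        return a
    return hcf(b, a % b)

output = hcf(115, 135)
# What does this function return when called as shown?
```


hcf(115, 135)
= hcf(135, 115 % 135) = hcf(135, 115)
= hcf(115, 135 % 115) = hcf(115, 20)
= hcf(20, 115 % 20) = hcf(20, 15)
= hcf(15, 20 % 15) = hcf(15, 5)
= hcf(5, 15 % 5) = hcf(5, 0)
b == 0, return a = 5


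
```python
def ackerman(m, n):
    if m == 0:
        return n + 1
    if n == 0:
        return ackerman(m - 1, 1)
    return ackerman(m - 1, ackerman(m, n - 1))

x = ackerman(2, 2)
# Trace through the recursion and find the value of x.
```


ackerman(2, 2)
= ackerman(1, ackerman(2, 1))
First compute ackerman(2, 1) = 5
= ackerman(1, 5)
= 7


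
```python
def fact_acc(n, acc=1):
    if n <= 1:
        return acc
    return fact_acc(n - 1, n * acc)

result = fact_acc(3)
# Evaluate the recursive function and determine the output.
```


fact_acc(3, 1)
= fact_acc(2, 3 * 1) = fact_acc(2, 3)
= fact_acc(1, 2 * 3) = fact_acc(1, 6)
n <= 1, return acc = 6


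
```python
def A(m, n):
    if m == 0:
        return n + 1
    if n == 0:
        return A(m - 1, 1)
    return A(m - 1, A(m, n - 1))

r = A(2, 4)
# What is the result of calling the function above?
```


A(2, 4)
= A(1, A(2, 3))
First compute A(2, 3) = 9
= A(1, 9)
= 11


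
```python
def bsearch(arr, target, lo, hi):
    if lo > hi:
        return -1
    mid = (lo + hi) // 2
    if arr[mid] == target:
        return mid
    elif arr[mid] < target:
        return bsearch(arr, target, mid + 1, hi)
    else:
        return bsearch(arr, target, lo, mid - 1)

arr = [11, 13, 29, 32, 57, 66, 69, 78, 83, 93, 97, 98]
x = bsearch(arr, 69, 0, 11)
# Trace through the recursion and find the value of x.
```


bsearch(arr, 69, 0, 11)
lo=0, hi=11, mid=5, arr[mid]=66
66 < 69, search right half
lo=6, hi=11, mid=8, arr[mid]=83
83 > 69, search left half
lo=6, hi=7, mid=6, arr[mid]=69
arr[6] == 69, found at index 6
= 6


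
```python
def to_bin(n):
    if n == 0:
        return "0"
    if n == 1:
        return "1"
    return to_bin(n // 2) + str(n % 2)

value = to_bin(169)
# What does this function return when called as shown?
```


to_bin(169)
= to_bin(84) + "1"
= to_bin(42) + "0" + "1"
= to_bin(21) + "0" + "0" + "1"
= to_bin(10) + "1" + "0" + "0" + "1"
= to_bin(5) + "0" + "1" + "0" + "0" + "1"
= to_bin(2) + "1" + "0" + "1" + "0" + "0" + "1"
= to_bin(1) + "0" + "1" + "0" + "1" + "0" + "0" + "1"
= "1" + "0" + "1" + "0" + "1" + "0" + "0" + "1"
= "10101001"


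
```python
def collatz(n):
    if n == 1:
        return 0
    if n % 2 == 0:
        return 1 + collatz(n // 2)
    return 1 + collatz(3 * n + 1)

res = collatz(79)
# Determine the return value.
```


collatz(79)
79 is odd -> 3*79+1 = 238 -> collatz(238)
238 is even -> collatz(119)
119 is odd -> 3*119+1 = 358 -> collatz(358)
358 is even -> collatz(179)
179 is odd -> 3*179+1 = 538 -> collatz(538)
538 is even -> collatz(269)
269 is odd -> 3*269+1 = 808 -> collatz(808)
808 is even -> collatz(404)
404 is even -> collatz(202)
202 is even -> collatz(101)
101 is odd -> 3*101+1 = 304 -> collatz(304)
304 is even -> collatz(152)
152 is even -> collatz(76)
76 is even -> collatz(38)
38 is even -> collatz(19)
19 is odd -> 3*19+1 = 58 -> collatz(58)
58 is even -> collatz(29)
29 is odd -> 3*29+1 = 88 -> collatz(88)
88 is even -> collatz(44)
44 is even -> collatz(22)
22 is even -> collatz(11)
11 is odd -> 3*11+1 = 34 -> collatz(34)
34 is even -> collatz(17)
17 is odd -> 3*17+1 = 52 -> collatz(52)
52 is even -> collatz(26)
26 is even -> collatz(13)
13 is odd -> 3*13+1 = 40 -> collatz(40)
40 is even -> collatz(20)
20 is even -> collatz(10)
10 is even -> collatz(5)
5 is odd -> 3*5+1 = 16 -> collatz(16)
16 is even -> collatz(8)
8 is even -> collatz(4)
4 is even -> collatz(2)
2 is even -> collatz(1)
Reached 1 after 35 steps
= 35


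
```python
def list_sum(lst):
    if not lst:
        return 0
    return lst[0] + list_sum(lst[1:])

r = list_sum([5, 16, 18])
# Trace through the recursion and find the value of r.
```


list_sum([5, 16, 18])
= 5 + list_sum([16, 18])
= 5 + 16 + list_sum([18])
= 5 + 16 + 18 + list_sum([])
= 5 + 16 + 18 + 0
= 39


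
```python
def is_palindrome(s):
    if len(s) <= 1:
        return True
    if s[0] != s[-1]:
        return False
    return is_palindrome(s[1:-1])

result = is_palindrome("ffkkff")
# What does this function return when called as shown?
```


is_palindrome("ffkkff")
"ffkkff": s[0]='f' == s[-1]='f' -> is_palindrome("fkkf")
"fkkf": s[0]='f' == s[-1]='f' -> is_palindrome("kk")
"kk": s[0]='k' == s[-1]='k' -> is_palindrome("")
"": len <= 1 -> True
= True


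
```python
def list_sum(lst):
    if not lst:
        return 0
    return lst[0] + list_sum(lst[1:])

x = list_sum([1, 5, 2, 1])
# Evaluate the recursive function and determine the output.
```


list_sum([1, 5, 2, 1])
= 1 + list_sum([5, 2, 1])
= 1 + 5 + list_sum([2, 1])
= 1 + 5 + 2 + list_sum([1])
= 1 + 5 + 2 + 1 + list_sum([])
= 1 + 5 + 2 + 1 + 0
= 9


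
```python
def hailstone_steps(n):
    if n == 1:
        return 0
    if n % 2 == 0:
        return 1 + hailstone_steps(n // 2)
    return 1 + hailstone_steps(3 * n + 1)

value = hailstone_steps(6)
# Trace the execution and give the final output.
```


hailstone_steps(6)
6 is even -> hailstone_steps(3)
3 is odd -> 3*3+1 = 10 -> hailstone_steps(10)
10 is even -> hailstone_steps(5)
5 is odd -> 3*5+1 = 16 -> hailstone_steps(16)
16 is even -> hailstone_steps(8)
8 is even -> hailstone_steps(4)
4 is even -> hailstone_steps(2)
2 is even -> hailstone_steps(1)
Reached 1 after 8 steps
= 8


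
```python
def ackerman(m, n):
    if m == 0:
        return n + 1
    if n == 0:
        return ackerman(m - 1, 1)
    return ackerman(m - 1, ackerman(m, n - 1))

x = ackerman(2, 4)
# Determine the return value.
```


ackerman(2, 4)
= ackerman(1, ackerman(2, 3))
First compute ackerman(2, 3) = 9
= ackerman(1, 9)
= 11


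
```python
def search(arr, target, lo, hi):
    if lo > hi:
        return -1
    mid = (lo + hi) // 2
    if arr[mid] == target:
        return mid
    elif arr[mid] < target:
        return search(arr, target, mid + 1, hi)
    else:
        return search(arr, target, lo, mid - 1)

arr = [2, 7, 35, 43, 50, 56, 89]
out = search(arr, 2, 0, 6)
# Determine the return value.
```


search(arr, 2, 0, 6)
lo=0, hi=6, mid=3, arr[mid]=43
43 > 2, search left half
lo=0, hi=2, mid=1, arr[mid]=7
7 > 2, search left half
lo=0, hi=0, mid=0, arr[mid]=2
arr[0] == 2, found at index 0
= 0


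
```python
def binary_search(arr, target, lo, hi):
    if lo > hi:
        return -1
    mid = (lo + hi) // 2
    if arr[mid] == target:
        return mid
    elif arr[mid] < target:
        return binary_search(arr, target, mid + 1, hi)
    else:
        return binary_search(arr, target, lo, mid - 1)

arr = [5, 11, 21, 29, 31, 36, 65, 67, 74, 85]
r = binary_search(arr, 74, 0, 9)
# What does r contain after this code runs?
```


binary_search(arr, 74, 0, 9)
lo=0, hi=9, mid=4, arr[mid]=31
31 < 74, search right half
lo=5, hi=9, mid=7, arr[mid]=67
67 < 74, search right half
lo=8, hi=9, mid=8, arr[mid]=74
arr[8] == 74, found at index 8
= 8


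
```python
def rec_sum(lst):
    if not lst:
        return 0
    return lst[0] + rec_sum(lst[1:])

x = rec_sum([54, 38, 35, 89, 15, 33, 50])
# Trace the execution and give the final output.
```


rec_sum([54, 38, 35, 89, 15, 33, 50])
= 54 + rec_sum([38, 35, 89, 15, 33, 50])
= 54 + 38 + rec_sum([35, 89, 15, 33, 50])
= 54 + 38 + 35 + rec_sum([89, 15, 33, 50])
= 54 + 38 + 35 + 89 + rec_sum([15, 33, 50])
= 54 + 38 + 35 + 89 + 15 + rec_sum([33, 50])
= 54 + 38 + 35 + 89 + 15 + 33 + rec_sum([50])
= 54 + 38 + 35 + 89 + 15 + 33 + 50 + rec_sum([])
= 54 + 38 + 35 + 89 + 15 + 33 + 50 + 0
= 314


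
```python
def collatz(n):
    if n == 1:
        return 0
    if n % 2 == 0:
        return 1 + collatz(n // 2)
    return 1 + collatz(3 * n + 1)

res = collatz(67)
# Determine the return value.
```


collatz(67)
67 is odd -> 3*67+1 = 202 -> collatz(202)
202 is even -> collatz(101)
101 is odd -> 3*101+1 = 304 -> collatz(304)
304 is even -> collatz(152)
152 is even -> collatz(76)
76 is even -> collatz(38)
38 is even -> collatz(19)
19 is odd -> 3*19+1 = 58 -> collatz(58)
58 is even -> collatz(29)
29 is odd -> 3*29+1 = 88 -> collatz(88)
88 is even -> collatz(44)
44 is even -> collatz(22)
22 is even -> collatz(11)
11 is odd -> 3*11+1 = 34 -> collatz(34)
34 is even -> collatz(17)
17 is odd -> 3*17+1 = 52 -> collatz(52)
52 is even -> collatz(26)
26 is even -> collatz(13)
13 is odd -> 3*13+1 = 40 -> collatz(40)
40 is even -> collatz(20)
20 is even -> collatz(10)
10 is even -> collatz(5)
5 is odd -> 3*5+1 = 16 -> collatz(16)
16 is even -> collatz(8)
8 is even -> collatz(4)
4 is even -> collatz(2)
2 is even -> collatz(1)
Reached 1 after 27 steps
= 27


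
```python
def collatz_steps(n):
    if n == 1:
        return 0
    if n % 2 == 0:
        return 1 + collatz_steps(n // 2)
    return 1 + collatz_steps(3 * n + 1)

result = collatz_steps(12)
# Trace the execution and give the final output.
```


collatz_steps(12)
12 is even -> collatz_steps(6)
6 is even -> collatz_steps(3)
3 is odd -> 3*3+1 = 10 -> collatz_steps(10)
10 is even -> collatz_steps(5)
5 is odd -> 3*5+1 = 16 -> collatz_steps(16)
16 is even -> collatz_steps(8)
8 is even -> collatz_steps(4)
4 is even -> collatz_steps(2)
2 is even -> collatz_steps(1)
Reached 1 after 9 steps
= 9


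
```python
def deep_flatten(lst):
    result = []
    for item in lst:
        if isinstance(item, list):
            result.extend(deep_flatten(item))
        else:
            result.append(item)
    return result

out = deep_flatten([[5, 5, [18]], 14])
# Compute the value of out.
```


deep_flatten([[5, 5, [18]], 14])
Processing each element:
  [5, 5, [18]] is a list -> deep_flatten recursively -> [5, 5, 18]
  14 is not a list -> append 14
= [5, 5, 18, 14]


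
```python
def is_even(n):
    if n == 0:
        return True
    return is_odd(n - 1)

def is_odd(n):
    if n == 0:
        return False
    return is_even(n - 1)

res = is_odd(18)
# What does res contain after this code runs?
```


is_odd(18)
= is_even(17)
= is_odd(16)
= is_even(15)
= is_odd(14)
= is_even(13)
= is_odd(12)
= is_even(11)
= is_odd(10)
= is_even(9)
= is_odd(8)
= is_even(7)
= is_odd(6)
= is_even(5)
= is_odd(4)
= is_even(3)
= is_odd(2)
= is_even(1)
= is_odd(0)
n == 0: return False
= False


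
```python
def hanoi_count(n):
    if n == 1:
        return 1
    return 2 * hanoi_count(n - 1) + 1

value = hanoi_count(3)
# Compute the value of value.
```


hanoi_count(3)
= 2 * hanoi_count(2) + 1
= 2 * (2 * hanoi_count(1) + 1) + 1
Now compute bottom-up:
hanoi_count(1) = 1
hanoi_count(2) = 2 * 1 + 1 = 3
hanoi_count(3) = 2 * 3 + 1 = 7
= 7


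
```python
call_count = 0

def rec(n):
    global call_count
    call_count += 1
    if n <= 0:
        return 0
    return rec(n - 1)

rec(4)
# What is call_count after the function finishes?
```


rec(4) calls rec(3) calls ... calls rec(0)
Total calls: 4 + 1 (for base case) = 5


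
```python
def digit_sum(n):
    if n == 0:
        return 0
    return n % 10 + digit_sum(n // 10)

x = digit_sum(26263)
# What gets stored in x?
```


digit_sum(26263)
= 3 + digit_sum(2626)
= 3 + 6 + digit_sum(262)
= 3 + 6 + 2 + digit_sum(26)
= 3 + 6 + 2 + 6 + digit_sum(2)
= 3 + 6 + 2 + 6 + 2 + digit_sum(0)
= 3 + 6 + 2 + 6 + 2 + 0
= 19


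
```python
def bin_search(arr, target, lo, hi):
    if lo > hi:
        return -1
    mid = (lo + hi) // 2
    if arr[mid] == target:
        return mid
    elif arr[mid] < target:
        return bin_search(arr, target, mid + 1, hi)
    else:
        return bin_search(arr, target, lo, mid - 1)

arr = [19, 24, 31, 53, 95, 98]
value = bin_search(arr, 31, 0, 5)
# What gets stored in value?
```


bin_search(arr, 31, 0, 5)
lo=0, hi=5, mid=2, arr[mid]=31
arr[2] == 31, found at index 2
= 2


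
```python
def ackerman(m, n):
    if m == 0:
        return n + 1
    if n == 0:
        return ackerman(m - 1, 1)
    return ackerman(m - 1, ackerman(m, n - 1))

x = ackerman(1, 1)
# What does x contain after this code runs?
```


ackerman(1, 1)
= ackerman(0, ackerman(1, 0))
First compute ackerman(1, 0) = 2
= ackerman(0, 2)
= 3


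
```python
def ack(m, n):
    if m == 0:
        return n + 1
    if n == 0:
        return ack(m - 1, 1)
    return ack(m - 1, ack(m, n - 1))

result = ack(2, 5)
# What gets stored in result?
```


ack(2, 5)
= ack(1, ack(2, 4))
First compute ack(2, 4) = 11
= ack(1, 11)
= 13


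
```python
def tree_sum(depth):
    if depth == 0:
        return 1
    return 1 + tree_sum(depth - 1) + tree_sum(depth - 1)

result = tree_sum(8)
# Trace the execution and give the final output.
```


tree_sum(8)
= 1 + tree_sum(7) + tree_sum(7)
= 1 + 2 * tree_sum(7)
tree_sum(k) = 2^(k+1) - 1
tree_sum(0) = 1
tree_sum(1) = 3
tree_sum(2) = 7
tree_sum(3) = 15
tree_sum(4) = 31
tree_sum(8) = 2^9 - 1 = 511


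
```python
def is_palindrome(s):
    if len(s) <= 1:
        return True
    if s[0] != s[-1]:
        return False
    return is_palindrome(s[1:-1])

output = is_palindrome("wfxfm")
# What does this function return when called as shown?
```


is_palindrome("wfxfm")
"wfxfm": s[0]='w' != s[-1]='m' -> False
= False


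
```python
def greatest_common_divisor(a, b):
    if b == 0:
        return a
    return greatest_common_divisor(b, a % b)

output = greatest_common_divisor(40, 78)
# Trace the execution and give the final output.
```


greatest_common_divisor(40, 78)
= greatest_common_divisor(78, 40 % 78) = greatest_common_divisor(78, 40)
= greatest_common_divisor(40, 78 % 40) = greatest_common_divisor(40, 38)
= greatest_common_divisor(38, 40 % 38) = greatest_common_divisor(38, 2)
= greatest_common_divisor(2, 38 % 2) = greatest_common_divisor(2, 0)
b == 0, return a = 2


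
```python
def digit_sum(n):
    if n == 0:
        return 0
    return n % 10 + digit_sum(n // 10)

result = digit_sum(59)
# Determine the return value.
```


digit_sum(59)
= 9 + digit_sum(5)
= 9 + 5 + digit_sum(0)
= 9 + 5 + 0
= 14


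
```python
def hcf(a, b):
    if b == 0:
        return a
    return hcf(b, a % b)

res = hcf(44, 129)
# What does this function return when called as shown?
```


hcf(44, 129)
= hcf(129, 44 % 129) = hcf(129, 44)
= hcf(44, 129 % 44) = hcf(44, 41)
= hcf(41, 44 % 41) = hcf(41, 3)
= hcf(3, 41 % 3) = hcf(3, 2)
= hcf(2, 3 % 2) = hcf(2, 1)
= hcf(1, 2 % 1) = hcf(1, 0)
b == 0, return a = 1


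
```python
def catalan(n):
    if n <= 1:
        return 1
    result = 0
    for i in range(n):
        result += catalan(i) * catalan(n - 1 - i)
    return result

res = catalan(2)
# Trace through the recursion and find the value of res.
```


catalan(2)
= sum of catalan(i) * catalan(2-1-i) for i in 0..1
  catalan(0)*catalan(1) = 1*1 = 1
  catalan(1)*catalan(0) = 1*1 = 1
= 1 + 1
= 2


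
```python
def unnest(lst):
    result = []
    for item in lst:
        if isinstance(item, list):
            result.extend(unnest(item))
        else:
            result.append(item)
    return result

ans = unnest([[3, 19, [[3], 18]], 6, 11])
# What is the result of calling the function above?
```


unnest([[3, 19, [[3], 18]], 6, 11])
Processing each element:
  [3, 19, [[3], 18]] is a list -> unnest recursively -> [3, 19, 3, 18]
  6 is not a list -> append 6
  11 is not a list -> append 11
= [3, 19, 3, 18, 6, 11]


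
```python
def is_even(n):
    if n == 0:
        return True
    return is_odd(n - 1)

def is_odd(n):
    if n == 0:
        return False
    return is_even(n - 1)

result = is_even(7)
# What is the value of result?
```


is_even(7)
= is_odd(6)
= is_even(5)
= is_odd(4)
= is_even(3)
= is_odd(2)
= is_even(1)
= is_odd(0)
n == 0: return False
= False


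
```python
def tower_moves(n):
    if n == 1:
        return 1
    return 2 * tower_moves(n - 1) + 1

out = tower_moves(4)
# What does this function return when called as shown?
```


tower_moves(4)
= 2 * tower_moves(3) + 1
= 2 * (2 * tower_moves(2) + 1) + 1
= 2 * (2 * (2 * tower_moves(1) + 1) + 1) + 1
Now compute bottom-up:
tower_moves(1) = 1
tower_moves(2) = 2 * 1 + 1 = 3
tower_moves(3) = 2 * 3 + 1 = 7
tower_moves(4) = 2 * 7 + 1 = 15
= 15


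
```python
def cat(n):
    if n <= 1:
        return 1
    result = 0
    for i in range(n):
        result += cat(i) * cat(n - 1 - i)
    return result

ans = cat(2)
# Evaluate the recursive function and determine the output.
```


cat(2)
= sum of cat(i) * cat(2-1-i) for i in 0..1
  cat(0)*cat(1) = 1*1 = 1
  cat(1)*cat(0) = 1*1 = 1
= 1 + 1
= 2


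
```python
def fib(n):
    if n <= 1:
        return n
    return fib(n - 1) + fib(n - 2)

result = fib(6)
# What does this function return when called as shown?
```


fib(6)
= fib(5) + fib(4)
= (fib(4) + fib(3)) + fib(4)
Computing bottom-up: fib(0)=0, fib(1)=1, fib(2)=1, fib(3)=2, fib(4)=3, fib(5)=5, fib(6)=8
= 8


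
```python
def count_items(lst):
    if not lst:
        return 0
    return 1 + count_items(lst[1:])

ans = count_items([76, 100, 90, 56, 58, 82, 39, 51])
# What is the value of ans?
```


count_items([76, 100, 90, 56, 58, 82, 39, 51])
= 1 + count_items([100, 90, 56, 58, 82, 39, 51])
= 1 + 1 + count_items([90, 56, 58, 82, 39, 51])
= 1 + 1 + 1 + count_items([56, 58, 82, 39, 51])
= 1 + 1 + 1 + 1 + count_items([58, 82, 39, 51])
= 1 + 1 + 1 + 1 + 1 + count_items([82, 39, 51])
= 1 + 1 + 1 + 1 + 1 + 1 + count_items([39, 51])
= 1 + 1 + 1 + 1 + 1 + 1 + 1 + count_items([51])
= 1 + 1 + 1 + 1 + 1 + 1 + 1 + 1 + count_items([])
= 1 + 1 + 1 + 1 + 1 + 1 + 1 + 1 + 0
= 8


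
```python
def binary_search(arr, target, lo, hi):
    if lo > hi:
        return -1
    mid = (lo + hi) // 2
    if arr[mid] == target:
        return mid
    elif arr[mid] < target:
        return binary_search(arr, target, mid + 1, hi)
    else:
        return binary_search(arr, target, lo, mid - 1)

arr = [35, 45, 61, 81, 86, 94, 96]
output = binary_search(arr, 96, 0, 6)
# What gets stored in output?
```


binary_search(arr, 96, 0, 6)
lo=0, hi=6, mid=3, arr[mid]=81
81 < 96, search right half
lo=4, hi=6, mid=5, arr[mid]=94
94 < 96, search right half
lo=6, hi=6, mid=6, arr[mid]=96
arr[6] == 96, found at index 6
= 6


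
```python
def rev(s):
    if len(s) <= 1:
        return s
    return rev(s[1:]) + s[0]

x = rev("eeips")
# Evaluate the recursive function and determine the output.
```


rev("eeips")
= rev("eips") + "e"
= rev("ips") + "e" + "e"
= rev("ps") + "i" + "e" + "e"
= rev("s") + "p" + "i" + "e" + "e"
= "s" + "p" + "i" + "e" + "e"
= "spiee"


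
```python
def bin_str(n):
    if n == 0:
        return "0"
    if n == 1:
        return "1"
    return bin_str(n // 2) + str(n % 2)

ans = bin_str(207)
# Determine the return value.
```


bin_str(207)
= bin_str(103) + "1"
= bin_str(51) + "1" + "1"
= bin_str(25) + "1" + "1" + "1"
= bin_str(12) + "1" + "1" + "1" + "1"
= bin_str(6) + "0" + "1" + "1" + "1" + "1"
= bin_str(3) + "0" + "0" + "1" + "1" + "1" + "1"
= bin_str(1) + "1" + "0" + "0" + "1" + "1" + "1" + "1"
= "1" + "1" + "0" + "0" + "1" + "1" + "1" + "1"
= "11001111"


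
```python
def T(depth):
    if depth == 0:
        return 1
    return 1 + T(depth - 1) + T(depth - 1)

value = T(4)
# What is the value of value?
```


T(4)
= 1 + T(3) + T(3)
= 1 + 2 * T(3)
T(k) = 2^(k+1) - 1
T(0) = 1
T(1) = 3
T(2) = 7
T(3) = 15
T(4) = 31
T(4) = 2^5 - 1 = 31


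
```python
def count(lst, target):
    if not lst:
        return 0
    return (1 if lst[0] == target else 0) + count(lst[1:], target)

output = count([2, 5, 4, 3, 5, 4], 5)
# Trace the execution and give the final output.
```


count([2, 5, 4, 3, 5, 4], 5)
lst[0]=2 != 5: 0 + count([5, 4, 3, 5, 4], 5)
lst[0]=5 == 5: 1 + count([4, 3, 5, 4], 5)
lst[0]=4 != 5: 0 + count([3, 5, 4], 5)
lst[0]=3 != 5: 0 + count([5, 4], 5)
lst[0]=5 == 5: 1 + count([4], 5)
lst[0]=4 != 5: 0 + count([], 5)
= 2


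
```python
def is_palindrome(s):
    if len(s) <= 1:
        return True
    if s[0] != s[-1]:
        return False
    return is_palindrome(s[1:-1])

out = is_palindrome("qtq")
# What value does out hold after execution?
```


is_palindrome("qtq")
"qtq": s[0]='q' == s[-1]='q' -> is_palindrome("t")
"t": len <= 1 -> True
= True


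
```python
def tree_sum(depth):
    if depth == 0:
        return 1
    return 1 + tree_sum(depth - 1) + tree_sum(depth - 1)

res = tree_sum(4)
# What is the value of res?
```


tree_sum(4)
= 1 + tree_sum(3) + tree_sum(3)
= 1 + 2 * tree_sum(3)
tree_sum(k) = 2^(k+1) - 1
tree_sum(0) = 1
tree_sum(1) = 3
tree_sum(2) = 7
tree_sum(3) = 15
tree_sum(4) = 31
tree_sum(4) = 2^5 - 1 = 31


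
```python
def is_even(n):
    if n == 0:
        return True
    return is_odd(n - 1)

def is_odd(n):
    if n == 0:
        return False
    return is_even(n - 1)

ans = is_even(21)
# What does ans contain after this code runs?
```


is_even(21)
= is_odd(20)
= is_even(19)
= is_odd(18)
= is_even(17)
= is_odd(16)
= is_even(15)
= is_odd(14)
= is_even(13)
= is_odd(12)
= is_even(11)
= is_odd(10)
= is_even(9)
= is_odd(8)
= is_even(7)
= is_odd(6)
= is_even(5)
= is_odd(4)
= is_even(3)
= is_odd(2)
= is_even(1)
= is_odd(0)
n == 0: return False
= False


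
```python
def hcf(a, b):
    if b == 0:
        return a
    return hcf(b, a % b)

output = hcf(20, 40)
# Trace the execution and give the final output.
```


hcf(20, 40)
= hcf(40, 20 % 40) = hcf(40, 20)
= hcf(20, 40 % 20) = hcf(20, 0)
b == 0, return a = 20


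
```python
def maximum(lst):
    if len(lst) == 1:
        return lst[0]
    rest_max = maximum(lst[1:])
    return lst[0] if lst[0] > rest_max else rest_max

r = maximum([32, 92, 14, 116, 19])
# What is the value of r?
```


maximum([32, 92, 14, 116, 19])
= compare 32 with maximum([92, 14, 116, 19])
= compare 92 with maximum([14, 116, 19])
= compare 14 with maximum([116, 19])
= compare 116 with maximum([19])
Base: maximum([19]) = 19
compare 116 with 19: max = 116
compare 14 with 116: max = 116
compare 92 with 116: max = 116
compare 32 with 116: max = 116
= 116


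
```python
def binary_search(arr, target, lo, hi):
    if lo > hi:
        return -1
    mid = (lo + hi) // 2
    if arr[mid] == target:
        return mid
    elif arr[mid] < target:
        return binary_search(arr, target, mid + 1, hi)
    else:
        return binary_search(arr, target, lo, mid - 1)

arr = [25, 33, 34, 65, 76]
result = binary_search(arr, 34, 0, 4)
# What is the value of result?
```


binary_search(arr, 34, 0, 4)
lo=0, hi=4, mid=2, arr[mid]=34
arr[2] == 34, found at index 2
= 2


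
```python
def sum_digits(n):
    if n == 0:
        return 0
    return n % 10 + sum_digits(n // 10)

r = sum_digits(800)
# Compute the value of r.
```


sum_digits(800)
= 0 + sum_digits(80)
= 0 + 0 + sum_digits(8)
= 0 + 0 + 8 + sum_digits(0)
= 0 + 0 + 8 + 0
= 8


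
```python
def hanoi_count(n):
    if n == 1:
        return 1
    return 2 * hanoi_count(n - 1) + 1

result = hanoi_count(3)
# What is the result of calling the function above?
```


hanoi_count(3)
= 2 * hanoi_count(2) + 1
= 2 * (2 * hanoi_count(1) + 1) + 1
Now compute bottom-up:
hanoi_count(1) = 1
hanoi_count(2) = 2 * 1 + 1 = 3
hanoi_count(3) = 2 * 3 + 1 = 7
= 7


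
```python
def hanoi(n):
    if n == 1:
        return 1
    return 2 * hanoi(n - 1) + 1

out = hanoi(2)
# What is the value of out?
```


hanoi(2)
= 2 * hanoi(1) + 1
Now compute bottom-up:
hanoi(1) = 1
hanoi(2) = 2 * 1 + 1 = 3
= 3


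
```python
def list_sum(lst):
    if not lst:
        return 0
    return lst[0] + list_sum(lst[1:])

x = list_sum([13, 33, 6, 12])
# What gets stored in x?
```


list_sum([13, 33, 6, 12])
= 13 + list_sum([33, 6, 12])
= 13 + 33 + list_sum([6, 12])
= 13 + 33 + 6 + list_sum([12])
= 13 + 33 + 6 + 12 + list_sum([])
= 13 + 33 + 6 + 12 + 0
= 64


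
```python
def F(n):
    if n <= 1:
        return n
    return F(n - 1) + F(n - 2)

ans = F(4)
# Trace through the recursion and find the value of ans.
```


F(4)
= F(3) + F(2)
= (F(2) + F(1)) + F(2)
Computing bottom-up: F(0)=0, F(1)=1, F(2)=1, F(3)=2, F(4)=3
= 3


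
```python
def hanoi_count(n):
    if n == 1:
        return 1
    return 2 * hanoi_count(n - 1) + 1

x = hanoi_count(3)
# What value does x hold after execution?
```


hanoi_count(3)
= 2 * hanoi_count(2) + 1
= 2 * (2 * hanoi_count(1) + 1) + 1
Now compute bottom-up:
hanoi_count(1) = 1
hanoi_count(2) = 2 * 1 + 1 = 3
hanoi_count(3) = 2 * 3 + 1 = 7
= 7


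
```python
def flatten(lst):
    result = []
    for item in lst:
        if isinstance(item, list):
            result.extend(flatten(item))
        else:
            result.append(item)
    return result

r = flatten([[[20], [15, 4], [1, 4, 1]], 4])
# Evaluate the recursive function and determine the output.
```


flatten([[[20], [15, 4], [1, 4, 1]], 4])
Processing each element:
  [[20], [15, 4], [1, 4, 1]] is a list -> flatten recursively -> [20, 15, 4, 1, 4, 1]
  4 is not a list -> append 4
= [20, 15, 4, 1, 4, 1, 4]


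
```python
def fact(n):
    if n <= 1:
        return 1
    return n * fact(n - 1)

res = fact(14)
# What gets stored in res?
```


fact(14)
= 14 * fact(13)
= 14 * 13 * fact(12)
= 14 * 13 * 12 * fact(11)
= 14 * 13 * 12 * 11 * fact(10)
= 14 * 13 * 12 * 11 * 10 * fact(9)
= 14 * 13 * 12 * 11 * 10 * 9 * fact(8)
= 14 * 13 * 12 * 11 * 10 * 9 * 8 * fact(7)
= 14 * 13 * 12 * 11 * 10 * 9 * 8 * 7 * fact(6)
= 14 * 13 * 12 * 11 * 10 * 9 * 8 * 7 * 6 * fact(5)
= 14 * 13 * 12 * 11 * 10 * 9 * 8 * 7 * 6 * 5 * fact(4)
= 14 * 13 * 12 * 11 * 10 * 9 * 8 * 7 * 6 * 5 * 4 * fact(3)
= 14 * 13 * 12 * 11 * 10 * 9 * 8 * 7 * 6 * 5 * 4 * 3 * fact(2)
= 14 * 13 * 12 * 11 * 10 * 9 * 8 * 7 * 6 * 5 * 4 * 3 * 2 * fact(1)
= 14 * 13 * 12 * 11 * 10 * 9 * 8 * 7 * 6 * 5 * 4 * 3 * 2 * 1
= 87178291200


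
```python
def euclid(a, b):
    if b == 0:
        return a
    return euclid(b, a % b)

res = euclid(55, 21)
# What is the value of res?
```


euclid(55, 21)
= euclid(21, 55 % 21) = euclid(21, 13)
= euclid(13, 21 % 13) = euclid(13, 8)
= euclid(8, 13 % 8) = euclid(8, 5)
= euclid(5, 8 % 5) = euclid(5, 3)
= euclid(3, 5 % 3) = euclid(3, 2)
= euclid(2, 3 % 2) = euclid(2, 1)
= euclid(1, 2 % 1) = euclid(1, 0)
b == 0, return a = 1


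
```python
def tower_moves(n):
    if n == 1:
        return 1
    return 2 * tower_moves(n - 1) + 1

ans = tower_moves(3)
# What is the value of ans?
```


tower_moves(3)
= 2 * tower_moves(2) + 1
= 2 * (2 * tower_moves(1) + 1) + 1
Now compute bottom-up:
tower_moves(1) = 1
tower_moves(2) = 2 * 1 + 1 = 3
tower_moves(3) = 2 * 3 + 1 = 7
= 7


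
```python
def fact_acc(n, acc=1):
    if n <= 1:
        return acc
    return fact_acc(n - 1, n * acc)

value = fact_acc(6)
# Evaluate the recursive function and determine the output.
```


fact_acc(6, 1)
= fact_acc(5, 6 * 1) = fact_acc(5, 6)
= fact_acc(4, 5 * 6) = fact_acc(4, 30)
= fact_acc(3, 4 * 30) = fact_acc(3, 120)
= fact_acc(2, 3 * 120) = fact_acc(2, 360)
= fact_acc(1, 2 * 360) = fact_acc(1, 720)
n <= 1, return acc = 720


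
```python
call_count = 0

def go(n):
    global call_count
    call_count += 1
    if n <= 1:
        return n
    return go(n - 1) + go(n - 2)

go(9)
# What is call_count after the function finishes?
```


go(9) calls go(8) and go(7); each non-base call branches into two more.
Let C(k) = total number of calls made by go(k), including the call to go(k) itself.
Base cases: C(0) = 1, C(1) = 1
Recurrence: C(k) = 1 + C(k-1) + C(k-2)
  C(2) = 1 + C(1) + C(0) = 1 + 1 + 1 = 3
  C(3) = 1 + C(2) + C(1) = 1 + 3 + 1 = 5
  C(4) = 1 + C(3) + C(2) = 1 + 5 + 3 = 9
  C(5) = 1 + C(4) + C(3) = 1 + 9 + 5 = 15
  C(6) = 1 + C(5) + C(4) = 1 + 15 + 9 = 25
  C(7) = 1 + C(6) + C(5) = 1 + 25 + 15 = 41
  C(8) = 1 + C(7) + C(6) = 1 + 41 + 25 = 67
  C(9) = 1 + C(8) + C(7) = 1 + 67 + 41 = 109
Total calls = C(9) = 109


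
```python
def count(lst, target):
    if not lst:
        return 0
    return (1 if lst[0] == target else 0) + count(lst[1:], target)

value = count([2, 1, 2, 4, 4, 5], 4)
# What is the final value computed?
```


count([2, 1, 2, 4, 4, 5], 4)
lst[0]=2 != 4: 0 + count([1, 2, 4, 4, 5], 4)
lst[0]=1 != 4: 0 + count([2, 4, 4, 5], 4)
lst[0]=2 != 4: 0 + count([4, 4, 5], 4)
lst[0]=4 == 4: 1 + count([4, 5], 4)
lst[0]=4 == 4: 1 + count([5], 4)
lst[0]=5 != 4: 0 + count([], 4)
= 2


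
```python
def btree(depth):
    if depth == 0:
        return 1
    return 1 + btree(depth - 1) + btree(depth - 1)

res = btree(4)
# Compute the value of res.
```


btree(4)
= 1 + btree(3) + btree(3)
= 1 + 2 * btree(3)
btree(k) = 2^(k+1) - 1
btree(0) = 1
btree(1) = 3
btree(2) = 7
btree(3) = 15
btree(4) = 31
btree(4) = 2^5 - 1 = 31


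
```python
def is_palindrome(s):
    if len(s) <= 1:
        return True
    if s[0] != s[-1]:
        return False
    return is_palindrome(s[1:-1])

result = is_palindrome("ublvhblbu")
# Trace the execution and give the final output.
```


is_palindrome("ublvhblbu")
"ublvhblbu": s[0]='u' == s[-1]='u' -> is_palindrome("blvhblb")
"blvhblb": s[0]='b' == s[-1]='b' -> is_palindrome("lvhbl")
"lvhbl": s[0]='l' == s[-1]='l' -> is_palindrome("vhb")
"vhb": s[0]='v' != s[-1]='b' -> False
= False


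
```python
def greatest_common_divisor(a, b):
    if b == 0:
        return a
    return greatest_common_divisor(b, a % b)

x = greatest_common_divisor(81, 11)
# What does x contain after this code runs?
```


greatest_common_divisor(81, 11)
= greatest_common_divisor(11, 81 % 11) = greatest_common_divisor(11, 4)
= greatest_common_divisor(4, 11 % 4) = greatest_common_divisor(4, 3)
= greatest_common_divisor(3, 4 % 3) = greatest_common_divisor(3, 1)
= greatest_common_divisor(1, 3 % 1) = greatest_common_divisor(1, 0)
b == 0, return a = 1


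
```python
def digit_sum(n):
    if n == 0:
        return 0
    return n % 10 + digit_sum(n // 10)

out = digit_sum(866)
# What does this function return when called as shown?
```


digit_sum(866)
= 6 + digit_sum(86)
= 6 + 6 + digit_sum(8)
= 6 + 6 + 8 + digit_sum(0)
= 6 + 6 + 8 + 0
= 20


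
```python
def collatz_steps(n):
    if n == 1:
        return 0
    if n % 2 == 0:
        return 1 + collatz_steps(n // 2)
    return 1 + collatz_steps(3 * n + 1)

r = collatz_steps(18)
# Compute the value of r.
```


collatz_steps(18)
18 is even -> collatz_steps(9)
9 is odd -> 3*9+1 = 28 -> collatz_steps(28)
28 is even -> collatz_steps(14)
14 is even -> collatz_steps(7)
7 is odd -> 3*7+1 = 22 -> collatz_steps(22)
22 is even -> collatz_steps(11)
11 is odd -> 3*11+1 = 34 -> collatz_steps(34)
34 is even -> collatz_steps(17)
17 is odd -> 3*17+1 = 52 -> collatz_steps(52)
52 is even -> collatz_steps(26)
26 is even -> collatz_steps(13)
13 is odd -> 3*13+1 = 40 -> collatz_steps(40)
40 is even -> collatz_steps(20)
20 is even -> collatz_steps(10)
10 is even -> collatz_steps(5)
5 is odd -> 3*5+1 = 16 -> collatz_steps(16)
16 is even -> collatz_steps(8)
8 is even -> collatz_steps(4)
4 is even -> collatz_steps(2)
2 is even -> collatz_steps(1)
Reached 1 after 20 steps
= 20


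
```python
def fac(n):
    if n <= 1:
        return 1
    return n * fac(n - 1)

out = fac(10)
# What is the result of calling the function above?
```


fac(10)
= 10 * fac(9)
= 10 * 9 * fac(8)
= 10 * 9 * 8 * fac(7)
= 10 * 9 * 8 * 7 * fac(6)
= 10 * 9 * 8 * 7 * 6 * fac(5)
= 10 * 9 * 8 * 7 * 6 * 5 * fac(4)
= 10 * 9 * 8 * 7 * 6 * 5 * 4 * fac(3)
= 10 * 9 * 8 * 7 * 6 * 5 * 4 * 3 * fac(2)
= 10 * 9 * 8 * 7 * 6 * 5 * 4 * 3 * 2 * fac(1)
= 10 * 9 * 8 * 7 * 6 * 5 * 4 * 3 * 2 * 1
= 3628800


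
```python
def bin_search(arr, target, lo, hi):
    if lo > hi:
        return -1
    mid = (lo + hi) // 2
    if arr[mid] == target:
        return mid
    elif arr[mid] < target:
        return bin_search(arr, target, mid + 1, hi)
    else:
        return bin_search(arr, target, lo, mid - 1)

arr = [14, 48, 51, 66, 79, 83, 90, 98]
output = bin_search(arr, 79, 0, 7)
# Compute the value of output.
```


bin_search(arr, 79, 0, 7)
lo=0, hi=7, mid=3, arr[mid]=66
66 < 79, search right half
lo=4, hi=7, mid=5, arr[mid]=83
83 > 79, search left half
lo=4, hi=4, mid=4, arr[mid]=79
arr[4] == 79, found at index 4
= 4


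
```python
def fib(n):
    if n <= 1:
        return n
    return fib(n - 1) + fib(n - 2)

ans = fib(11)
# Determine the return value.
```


fib(11)
= fib(10) + fib(9)
= (fib(9) + fib(8)) + fib(9)
Computing bottom-up: fib(0)=0, fib(1)=1, fib(2)=1, fib(3)=2, fib(4)=3, fib(5)=5, fib(6)=8, fib(7)=13, fib(8)=21, fib(9)=34, fib(10)=55, fib(11)=89
= 89


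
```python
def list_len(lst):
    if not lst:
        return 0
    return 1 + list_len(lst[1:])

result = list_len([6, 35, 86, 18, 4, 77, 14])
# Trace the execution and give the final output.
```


list_len([6, 35, 86, 18, 4, 77, 14])
= 1 + list_len([35, 86, 18, 4, 77, 14])
= 1 + 1 + list_len([86, 18, 4, 77, 14])
= 1 + 1 + 1 + list_len([18, 4, 77, 14])
= 1 + 1 + 1 + 1 + list_len([4, 77, 14])
= 1 + 1 + 1 + 1 + 1 + list_len([77, 14])
= 1 + 1 + 1 + 1 + 1 + 1 + list_len([14])
= 1 + 1 + 1 + 1 + 1 + 1 + 1 + list_len([])
= 1 + 1 + 1 + 1 + 1 + 1 + 1 + 0
= 7


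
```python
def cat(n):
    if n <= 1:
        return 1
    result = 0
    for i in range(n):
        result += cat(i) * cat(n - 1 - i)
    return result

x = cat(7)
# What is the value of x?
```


cat(7)
= sum of cat(i) * cat(7-1-i) for i in 0..6
First compute sub-values bottom-up:
  cat(0) = 1, cat(1) = 1
  cat(2) = 1*1 + 1*1 = 2
  cat(3) = 1*2 + 1*1 + 2*1 = 5
  cat(4) = 1*5 + 1*2 + 2*1 + 5*1 = 14
  cat(5) = 1*14 + 1*5 + 2*2 + 5*1 + 14*1 = 42
  cat(6) = 1*42 + 1*14 + 2*5 + 5*2 + 14*1 + 42*1 = 132
Now cat(7):
  cat(0)*cat(6) = 1*132 = 132
  cat(1)*cat(5) = 1*42 = 42
  cat(2)*cat(4) = 2*14 = 28
  cat(3)*cat(3) = 5*5 = 25
  cat(4)*cat(2) = 14*2 = 28
  cat(5)*cat(1) = 42*1 = 42
  cat(6)*cat(0) = 132*1 = 132
= 132 + 42 + 28 + 25 + 28 + 42 + 132
= 429
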